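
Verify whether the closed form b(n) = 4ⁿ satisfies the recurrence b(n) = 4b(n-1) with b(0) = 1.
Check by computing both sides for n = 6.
From the recurrence with b(0) = 1:
  b(0) = 1, b(1) = 4, b(2) = 16, b(3) = 64, b(4) = 256, b(5) = 1024, b(6) = 4096
  so the recurrence gives b(6) = 4096.
From the proposed closed form b(n) = 4ⁿ:
  b(6) = 4096.
Both sides give 4096 at n = 6, and the initial condition(s) match, so the closed form is consistent.

Yes, the closed form is correct.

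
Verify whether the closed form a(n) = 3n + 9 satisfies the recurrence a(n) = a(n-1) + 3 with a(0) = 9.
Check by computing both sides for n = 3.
From the recurrence with a(0) = 9:
  a(0) = 9, a(1) = 12, a(2) = 15, a(3) = 18
  so the recurrence gives a(3) = 18.
From the proposed closed form a(n) = 3n + 9:
  a(3) = 18.
Both sides give 18 at n = 3, and the initial condition(s) match, so the closed form is consistent.

Yes, the closed form is correct.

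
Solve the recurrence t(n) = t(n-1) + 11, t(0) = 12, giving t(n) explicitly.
Recurrence: t(n) = t(n-1) + 11, initial: t(0) = 12.
Each step adds 11, so t(n) = t(0) + 11n = 11n + 12.

t(n) = 11n + 12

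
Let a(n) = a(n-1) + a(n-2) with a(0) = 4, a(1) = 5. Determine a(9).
Computing the sequence terms:
4, 5, 9, 14, 23, 37, 60, 97, 157, 254

254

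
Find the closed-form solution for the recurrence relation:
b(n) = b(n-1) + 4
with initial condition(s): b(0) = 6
Recurrence: b(n) = b(n-1) + 4, initial: b(0) = 6.
Each step adds 4, so b(n) = b(0) + 4n = 4n + 6.

b(n) = 4n + 6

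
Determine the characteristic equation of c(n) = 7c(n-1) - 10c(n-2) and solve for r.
Substitute c(n) = rⁿ and divide through by rⁿ⁻²: r² - 7r + 10 = 0
Factor: (r - 5)(r - 2) = 0, so r = 5, 2.
General solution: c(n) = A·5ⁿ + B·2ⁿ

Characteristic: r² - 7r + 10 = 0, Roots: r = 5, 2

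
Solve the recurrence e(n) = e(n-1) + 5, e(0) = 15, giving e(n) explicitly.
Recurrence: e(n) = e(n-1) + 5, initial: e(0) = 15.
Each step adds 5, so e(n) = e(0) + 5n = 5n + 15.

e(n) = 5n + 15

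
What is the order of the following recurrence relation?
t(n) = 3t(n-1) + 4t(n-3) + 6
The order is the largest lag k for which t(n-k) appears. Here the deepest term is t(n-3) (the 6 term is non-homogeneous and does not affect the order), so the order is 3.

Order 3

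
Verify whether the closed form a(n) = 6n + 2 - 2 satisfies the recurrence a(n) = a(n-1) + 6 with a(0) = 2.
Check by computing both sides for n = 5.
From the recurrence with a(0) = 2:
  a(0) = 2, a(1) = 8, a(2) = 14, a(3) = 20, a(4) = 26, a(5) = 32
  so the recurrence gives a(5) = 32.
From the proposed closed form a(n) = 6n + 2 - 2:
  a(5) = 30.
The recurrence gives 32 but the closed form gives 30, so the closed form does not satisfy the recurrence.

No, the closed form is incorrect.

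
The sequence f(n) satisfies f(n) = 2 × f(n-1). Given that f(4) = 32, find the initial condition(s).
In general f(n) = 2ⁿ · f(0). At n = 4: f(0) = f(4) / 2^4 = 32 / 16 = 2.

f(0) = 2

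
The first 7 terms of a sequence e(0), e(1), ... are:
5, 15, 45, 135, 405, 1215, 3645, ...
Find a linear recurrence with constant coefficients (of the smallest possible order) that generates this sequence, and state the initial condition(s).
Look for the lowest-order linear relation among consecutive terms.
Observation: each term is 3× the previous.
Check at n=2: 3·15 = 45. ✓

e(n) = 3 × e(n-1), e(0) = 5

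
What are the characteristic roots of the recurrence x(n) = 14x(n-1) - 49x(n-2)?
Substitute x(n) = rⁿ and divide through by rⁿ⁻²: r² - 14r + 49 = 0
Factor: (r - 7)² = 0, so r = 7 (double root).
General solution: x(n) = (A + Bn)·7ⁿ

Characteristic: r² - 14r + 49 = 0, Roots: r = 7 (double root)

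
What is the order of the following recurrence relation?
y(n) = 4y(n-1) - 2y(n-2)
The order is the largest lag k for which y(n-k) appears. Here the deepest term is y(n-2), so the order is 2.

Order 2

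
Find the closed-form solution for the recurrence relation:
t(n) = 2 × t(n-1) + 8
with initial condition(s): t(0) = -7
Recurrence: t(n) = 2 × t(n-1) + 8, initial: t(0) = -7.
Try t(n) = A·2ⁿ + C. Substituting: A·2ⁿ + C = 2(A·2ⁿ⁻¹ + C) + 8 = A·2ⁿ + 2C + 8, so C = 2C + 8, giving C = -8. Then t(0) = A - 8 = -7 gives A = 1.

t(n) = 2ⁿ - 8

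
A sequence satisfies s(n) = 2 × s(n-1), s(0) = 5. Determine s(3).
Computing step by step:
s(0) = 5
s(1) = 2 × 5 = 10
s(2) = 2 × 10 = 20
s(3) = 2 × 20 = 40

40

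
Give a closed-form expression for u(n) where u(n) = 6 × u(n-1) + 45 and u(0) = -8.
Recurrence: u(n) = 6 × u(n-1) + 45, initial: u(0) = -8.
Try u(n) = A·6ⁿ + C. Substituting: A·6ⁿ + C = 6(A·6ⁿ⁻¹ + C) + 45 = A·6ⁿ + 6C + 45, so C = 6C + 45, giving C = -9. Then u(0) = A - 9 = -8 gives A = 1.

u(n) = 6ⁿ - 9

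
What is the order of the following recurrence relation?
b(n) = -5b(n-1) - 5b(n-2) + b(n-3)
The order is the largest lag k for which b(n-k) appears. Here the deepest term is b(n-3), so the order is 3.

Order 3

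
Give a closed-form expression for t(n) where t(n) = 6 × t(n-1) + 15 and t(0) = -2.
Recurrence: t(n) = 6 × t(n-1) + 15, initial: t(0) = -2.
Try t(n) = A·6ⁿ + C. Substituting: A·6ⁿ + C = 6(A·6ⁿ⁻¹ + C) + 15 = A·6ⁿ + 6C + 15, so C = 6C + 15, giving C = -3. Then t(0) = A - 3 = -2 gives A = 1.

t(n) = 6ⁿ - 3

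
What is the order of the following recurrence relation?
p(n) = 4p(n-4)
The order is the largest lag k for which p(n-k) appears. Here the deepest term is p(n-4), so the order is 4.

Order 4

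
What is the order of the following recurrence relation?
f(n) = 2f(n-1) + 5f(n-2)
The order is the largest lag k for which f(n-k) appears. Here the deepest term is f(n-2), so the order is 2.

Order 2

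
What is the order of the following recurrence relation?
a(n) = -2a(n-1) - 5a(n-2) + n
The order is the largest lag k for which a(n-k) appears. Here the deepest term is a(n-2) (the n term is non-homogeneous and does not affect the order), so the order is 2.

Order 2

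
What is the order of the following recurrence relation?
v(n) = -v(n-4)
The order is the largest lag k for which v(n-k) appears. Here the deepest term is v(n-4), so the order is 4.

Order 4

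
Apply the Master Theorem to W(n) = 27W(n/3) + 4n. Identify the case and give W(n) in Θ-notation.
Master Theorem template: W(n) = a·W(n/b) + f(n).
Here: a=27, b=3, f(n)=4n
Compute log_b(a) = log_3(27) = 3.
f(n) = 4n = O(n^(3-ε)) with ε = 2. Case 1: W(n) = Θ(n^log_b(a)) = Θ(n^3).

Case 1: W(n) = Θ(n^3)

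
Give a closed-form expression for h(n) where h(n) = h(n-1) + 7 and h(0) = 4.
Recurrence: h(n) = h(n-1) + 7, initial: h(0) = 4.
Each step adds 7, so h(n) = h(0) + 7n = 7n + 4.

h(n) = 7n + 4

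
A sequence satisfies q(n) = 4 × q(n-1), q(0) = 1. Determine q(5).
Computing step by step:
q(0) = 1
q(1) = 4 × 1 = 4
q(2) = 4 × 4 = 16
q(3) = 4 × 16 = 64
q(4) = 4 × 64 = 256
q(5) = 4 × 256 = 1024

1024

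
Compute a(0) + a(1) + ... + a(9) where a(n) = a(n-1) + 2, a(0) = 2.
Computing the sequence terms: 2, 4, 6, 8, 10, 12, 14, 16, 18, 20
Adding these values together:

110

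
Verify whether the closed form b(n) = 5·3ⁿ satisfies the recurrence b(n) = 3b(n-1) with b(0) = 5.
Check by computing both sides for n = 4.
From the recurrence with b(0) = 5:
  b(0) = 5, b(1) = 15, b(2) = 45, b(3) = 135, b(4) = 405
  so the recurrence gives b(4) = 405.
From the proposed closed form b(n) = 5·3ⁿ:
  b(4) = 405.
Both sides give 405 at n = 4, and the initial condition(s) match, so the closed form is consistent.

Yes, the closed form is correct.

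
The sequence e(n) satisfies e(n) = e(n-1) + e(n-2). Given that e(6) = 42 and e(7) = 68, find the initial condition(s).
Work backwards using e(k) = e(k+2) - e(k+1):
e(5) = e(7) - e(6) = 68 - 42 = 26
e(4) = e(6) - e(5) = 42 - 26 = 16
e(3) = e(5) - e(4) = 26 - 16 = 10
e(2) = e(4) - e(3) = 16 - 10 = 6
e(1) = e(3) - e(2) = 10 - 6 = 4
e(0) = e(2) - e(1) = 6 - 4 = 2

e(0) = 2, e(1) = 4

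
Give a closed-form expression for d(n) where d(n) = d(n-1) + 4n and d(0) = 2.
Recurrence: d(n) = d(n-1) + 4n, initial: d(0) = 2.
Telescoping: d(n) = d(0) + 4·Σᵢ₌₁ⁿ i = 2 + 4·n(n+1)/2.

d(n) = 4·n(n+1)/2 + 2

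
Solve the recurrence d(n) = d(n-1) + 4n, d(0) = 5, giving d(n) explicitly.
Recurrence: d(n) = d(n-1) + 4n, initial: d(0) = 5.
Telescoping: d(n) = d(0) + 4·Σᵢ₌₁ⁿ i = 5 + 4·n(n+1)/2.

d(n) = 4·n(n+1)/2 + 5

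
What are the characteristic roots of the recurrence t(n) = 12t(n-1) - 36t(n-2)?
Substitute t(n) = rⁿ and divide through by rⁿ⁻²: r² - 12r + 36 = 0
Factor: (r - 6)² = 0, so r = 6 (double root).
General solution: t(n) = (A + Bn)·6ⁿ

Characteristic: r² - 12r + 36 = 0, Roots: r = 6 (double root)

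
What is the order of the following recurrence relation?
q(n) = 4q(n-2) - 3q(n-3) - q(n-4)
The order is the largest lag k for which q(n-k) appears. Here the deepest term is q(n-4), so the order is 4.

Order 4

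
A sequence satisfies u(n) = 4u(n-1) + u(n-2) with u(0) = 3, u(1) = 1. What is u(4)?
Computing the sequence terms:
3, 1, 7, 29, 123

123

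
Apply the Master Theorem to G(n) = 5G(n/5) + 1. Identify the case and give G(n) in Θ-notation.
Master Theorem template: G(n) = a·G(n/b) + f(n).
Here: a=5, b=5, f(n)=1
Compute log_b(a) = log_5(5) = 1.
f(n) = 1 = O(n^(1-ε)) with ε = 1. Case 1: G(n) = Θ(n^log_b(a)) = Θ(n).

Case 1: G(n) = Θ(n)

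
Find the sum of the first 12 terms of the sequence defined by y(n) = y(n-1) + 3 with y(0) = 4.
Computing the sequence terms: 4, 7, 10, 13, 16, 19, 22, 25, 28, 31, 34, 37
Adding these values together:

246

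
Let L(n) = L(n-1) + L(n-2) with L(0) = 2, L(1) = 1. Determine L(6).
Computing the sequence terms:
2, 1, 3, 4, 7, 11, 18

18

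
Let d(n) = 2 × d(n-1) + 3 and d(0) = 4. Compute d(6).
Computing step by step:
d(0) = 4
d(1) = 2 × 4 + 3 = 11
d(2) = 2 × 11 + 3 = 25
d(3) = 2 × 25 + 3 = 53
d(4) = 2 × 53 + 3 = 109
d(5) = 2 × 109 + 3 = 221
d(6) = 2 × 221 + 3 = 445

445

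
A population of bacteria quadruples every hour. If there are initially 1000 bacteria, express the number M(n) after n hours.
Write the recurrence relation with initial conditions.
Each hour multiplies the count by 4, so the count after n hours depends only on the count after n-1 hours: M(n) = 4 × M(n-1). The starting count gives M(0) = 1000.
Unrolling n times gives the closed form M(n) = 1000 × 4ⁿ.

M(n) = 4 × M(n-1), M(0) = 1000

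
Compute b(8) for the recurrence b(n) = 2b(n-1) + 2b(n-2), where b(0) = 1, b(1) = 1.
Computing the sequence terms:
1, 1, 4, 10, 28, 76, 208, 568, 1552

1552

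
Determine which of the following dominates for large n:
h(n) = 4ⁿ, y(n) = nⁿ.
Comparing growth rates:
Growth-rate hierarchy: log n ≺ any polynomial ≺ any exponential cⁿ (c>1) ≺ n! ≺ nⁿ.
super-exponential nⁿ dominates exponential base 4 asymptotically.

y(n) grows faster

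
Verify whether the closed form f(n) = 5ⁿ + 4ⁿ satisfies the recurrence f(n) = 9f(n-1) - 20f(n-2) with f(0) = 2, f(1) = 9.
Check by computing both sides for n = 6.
From the recurrence with f(0) = 2, f(1) = 9:
  f(0) = 2, f(1) = 9, f(2) = 41, f(3) = 189, f(4) = 881, f(5) = 4149, f(6) = 19721
  so the recurrence gives f(6) = 19721.
From the proposed closed form f(n) = 5ⁿ + 4ⁿ:
  f(6) = 19721.
Both sides give 19721 at n = 6, and the initial condition(s) match, so the closed form is consistent.

Yes, the closed form is correct.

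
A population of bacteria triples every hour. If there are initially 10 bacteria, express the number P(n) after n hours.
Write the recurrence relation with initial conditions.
Each hour multiplies the count by 3, so the count after n hours depends only on the count after n-1 hours: P(n) = 3 × P(n-1). The starting count gives P(0) = 10.
Unrolling n times gives the closed form P(n) = 10 × 3ⁿ.

P(n) = 3 × P(n-1), P(0) = 10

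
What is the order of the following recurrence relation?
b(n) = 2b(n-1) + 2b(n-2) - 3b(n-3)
The order is the largest lag k for which b(n-k) appears. Here the deepest term is b(n-3), so the order is 3.

Order 3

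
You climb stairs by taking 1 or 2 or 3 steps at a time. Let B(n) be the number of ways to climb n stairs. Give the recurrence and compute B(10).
Condition on the size of the last step (1 to 3): before it there were n-1, …, n-3 stairs climbed, and these cases are disjoint, so B(n) = B(n-1) + B(n-2) + B(n-3) (order-3 linear recurrence).
Initial conditions by direct count (compositions of i into parts ≤ 3): B(1) = 1; B(2) = 2; B(3) = 4.
Iterating the recurrence: B(4) = 7, B(5) = 13, B(6) = 24, B(7) = 44, B(8) = 81, B(9) = 149, B(10) = 274.

B(n) = B(n-1) + B(n-2) + B(n-3), B(1) = 1, B(2) = 2, B(3) = 4; B(10) = 274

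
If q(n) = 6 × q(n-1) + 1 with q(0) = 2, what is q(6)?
Computing step by step:
q(0) = 2
q(1) = 6 × 2 + 1 = 13
q(2) = 6 × 13 + 1 = 79
q(3) = 6 × 79 + 1 = 475
q(4) = 6 × 475 + 1 = 2851
q(5) = 6 × 2851 + 1 = 17107
q(6) = 6 × 17107 + 1 = 102643

102643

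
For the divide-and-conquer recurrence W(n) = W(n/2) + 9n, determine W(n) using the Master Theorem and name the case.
Master Theorem template: W(n) = a·W(n/b) + f(n).
Here: a=1, b=2, f(n)=9n
Compute log_b(a) = log_2(1) = 0.
f(n) = 9n = Ω(n^(0+ε)) with ε = 1, and the regularity condition holds (a·f(n/b) = (a/b^1)·f(n) with a/b^1 = 2^-1 < 1). Case 3: W(n) = Θ(f(n)) = Θ(n).

Case 3: W(n) = Θ(n)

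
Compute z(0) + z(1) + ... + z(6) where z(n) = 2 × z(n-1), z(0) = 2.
Computing the sequence terms: 2, 4, 8, 16, 32, 64, 128
Adding these values together:

254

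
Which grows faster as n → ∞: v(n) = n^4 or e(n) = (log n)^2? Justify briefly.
Comparing growth rates:
Growth-rate hierarchy: log n ≺ any polynomial ≺ any exponential cⁿ (c>1) ≺ n! ≺ nⁿ.
polynomial degree 4 dominates polylogarithmic (log n)^2 asymptotically.

v(n) grows faster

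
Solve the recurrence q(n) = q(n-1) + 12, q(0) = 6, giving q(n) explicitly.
Recurrence: q(n) = q(n-1) + 12, initial: q(0) = 6.
Each step adds 12, so q(n) = q(0) + 12n = 12n + 6.

q(n) = 12n + 6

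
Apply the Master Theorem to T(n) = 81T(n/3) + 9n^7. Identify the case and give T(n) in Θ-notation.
Master Theorem template: T(n) = a·T(n/b) + f(n).
Here: a=81, b=3, f(n)=9n^7
Compute log_b(a) = log_3(81) = 4.
f(n) = 9n^7 = Ω(n^(4+ε)) with ε = 3, and the regularity condition holds (a·f(n/b) = (a/b^7)·f(n) with a/b^7 = 3^-3 < 1). Case 3: T(n) = Θ(f(n)) = Θ(n^7).

Case 3: T(n) = Θ(n^7)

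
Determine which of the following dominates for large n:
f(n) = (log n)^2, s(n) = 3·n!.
Comparing growth rates:
Growth-rate hierarchy: log n ≺ any polynomial ≺ any exponential cⁿ (c>1) ≺ n! ≺ nⁿ.
factorial dominates polylogarithmic (log n)^2 asymptotically.

s(n) grows faster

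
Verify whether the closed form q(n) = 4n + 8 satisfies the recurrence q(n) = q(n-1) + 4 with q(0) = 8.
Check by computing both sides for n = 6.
From the recurrence with q(0) = 8:
  q(0) = 8, q(1) = 12, q(2) = 16, q(3) = 20, q(4) = 24, q(5) = 28, q(6) = 32
  so the recurrence gives q(6) = 32.
From the proposed closed form q(n) = 4n + 8:
  q(6) = 32.
Both sides give 32 at n = 6, and the initial condition(s) match, so the closed form is consistent.

Yes, the closed form is correct.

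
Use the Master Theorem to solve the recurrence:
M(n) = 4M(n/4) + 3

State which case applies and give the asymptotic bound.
Master Theorem template: M(n) = a·M(n/b) + f(n).
Here: a=4, b=4, f(n)=3
Compute log_b(a) = log_4(4) = 1.
f(n) = 3 = O(n^(1-ε)) with ε = 1. Case 1: M(n) = Θ(n^log_b(a)) = Θ(n).

Case 1: M(n) = Θ(n)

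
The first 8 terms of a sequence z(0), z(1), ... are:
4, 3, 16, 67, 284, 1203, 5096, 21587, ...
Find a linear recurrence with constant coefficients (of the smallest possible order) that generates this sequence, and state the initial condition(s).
Look for the lowest-order linear relation among consecutive terms.
Observation: z(n) - 4·z(n-1) - (1)·z(n-2) = 0 holds for the shown terms, and no order-1 relation z(n) = α·z(n-1) + β fits.
Check at n=3: 4·16 + (1)·3 = 67. ✓

z(n) = 4z(n-1) + z(n-2), z(0) = 4, z(1) = 3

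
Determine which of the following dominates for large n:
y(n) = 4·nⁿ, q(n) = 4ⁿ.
Comparing growth rates:
Growth-rate hierarchy: log n ≺ any polynomial ≺ any exponential cⁿ (c>1) ≺ n! ≺ nⁿ.
super-exponential nⁿ dominates exponential base 4 asymptotically.

y(n) grows faster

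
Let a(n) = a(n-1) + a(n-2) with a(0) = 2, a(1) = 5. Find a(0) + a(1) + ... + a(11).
Computing the sequence terms: 2, 5, 7, 12, 19, 31, 50, 81, 131, 212, 343, 555
Adding these values together:

1448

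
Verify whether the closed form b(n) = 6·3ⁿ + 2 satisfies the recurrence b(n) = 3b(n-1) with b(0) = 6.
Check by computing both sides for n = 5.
From the recurrence with b(0) = 6:
  b(0) = 6, b(1) = 18, b(2) = 54, b(3) = 162, b(4) = 486, b(5) = 1458
  so the recurrence gives b(5) = 1458.
From the proposed closed form b(n) = 6·3ⁿ + 2:
  b(5) = 1460.
The recurrence gives 1458 but the closed form gives 1460, so the closed form does not satisfy the recurrence.

No, the closed form is incorrect.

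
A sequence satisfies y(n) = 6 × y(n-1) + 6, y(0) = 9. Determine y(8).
Computing step by step:
y(0) = 9
y(1) = 6 × 9 + 6 = 60
y(2) = 6 × 60 + 6 = 366
y(3) = 6 × 366 + 6 = 2202
y(4) = 6 × 2202 + 6 = 13218
y(5) = 6 × 13218 + 6 = 79314
y(6) = 6 × 79314 + 6 = 475890
y(7) = 6 × 475890 + 6 = 2855346
y(8) = 6 × 2855346 + 6 = 17132082

17132082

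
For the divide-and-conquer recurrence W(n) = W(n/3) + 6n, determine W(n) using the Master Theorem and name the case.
Master Theorem template: W(n) = a·W(n/b) + f(n).
Here: a=1, b=3, f(n)=6n
Compute log_b(a) = log_3(1) = 0.
f(n) = 6n = Ω(n^(0+ε)) with ε = 1, and the regularity condition holds (a·f(n/b) = (a/b^1)·f(n) with a/b^1 = 3^-1 < 1). Case 3: W(n) = Θ(f(n)) = Θ(n).

Case 3: W(n) = Θ(n)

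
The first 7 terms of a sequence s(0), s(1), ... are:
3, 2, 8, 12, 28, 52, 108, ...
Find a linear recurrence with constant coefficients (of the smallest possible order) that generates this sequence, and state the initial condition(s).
Look for the lowest-order linear relation among consecutive terms.
Observation: s(n) - 1·s(n-1) - (2)·s(n-2) = 0 holds for the shown terms, and no order-1 relation s(n) = α·s(n-1) + β fits.
Check at n=3: 1·8 + (2)·2 = 12. ✓

s(n) = s(n-1) + 2s(n-2), s(0) = 3, s(1) = 2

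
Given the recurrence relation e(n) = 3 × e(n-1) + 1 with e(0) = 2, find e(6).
Computing step by step:
e(0) = 2
e(1) = 3 × 2 + 1 = 7
e(2) = 3 × 7 + 1 = 22
e(3) = 3 × 22 + 1 = 67
e(4) = 3 × 67 + 1 = 202
e(5) = 3 × 202 + 1 = 607
e(6) = 3 × 607 + 1 = 1822

1822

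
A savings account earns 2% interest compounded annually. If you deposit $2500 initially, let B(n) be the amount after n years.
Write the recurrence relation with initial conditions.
Each year the balance grows by 2%, i.e. is multiplied by 1 + 2/100 = 1.02, so B(n) = 1.02 × B(n-1). The initial deposit gives B(0) = 2500.
Unrolling gives the closed form B(n) = 2500 × (1.02)ⁿ.

B(n) = 1.02 × B(n-1), B(0) = 2500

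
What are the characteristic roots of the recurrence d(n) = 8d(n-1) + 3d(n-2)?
Substitute d(n) = rⁿ and divide through by rⁿ⁻²: r² - 8r - 3 = 0
Discriminant: 8² + 4·3 = 76, not a perfect square, so by the quadratic formula r = (8 ± √76)/2.
General solution: d(n) = A·r₁ⁿ + B·r₂ⁿ where r₁,r₂ = (8 ± √76)/2

Characteristic: r² - 8r - 3 = 0, Roots: r = (8 ± √76)/2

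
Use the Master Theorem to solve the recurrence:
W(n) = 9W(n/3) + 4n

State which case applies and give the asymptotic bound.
Master Theorem template: W(n) = a·W(n/b) + f(n).
Here: a=9, b=3, f(n)=4n
Compute log_b(a) = log_3(9) = 2.
f(n) = 4n = O(n^(2-ε)) with ε = 1. Case 1: W(n) = Θ(n^log_b(a)) = Θ(n^2).

Case 1: W(n) = Θ(n^2)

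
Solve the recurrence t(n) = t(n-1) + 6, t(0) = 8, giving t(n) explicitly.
Recurrence: t(n) = t(n-1) + 6, initial: t(0) = 8.
Each step adds 6, so t(n) = t(0) + 6n = 6n + 8.

t(n) = 6n + 8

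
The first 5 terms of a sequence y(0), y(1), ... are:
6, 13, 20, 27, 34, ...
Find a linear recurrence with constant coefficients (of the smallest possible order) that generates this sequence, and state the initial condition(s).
Look for the lowest-order linear relation among consecutive terms.
Observation: consecutive differences are constant (= 7).
Check at n=2: 1·13 + 7 = 20. ✓

y(n) = y(n-1) + 7, y(0) = 6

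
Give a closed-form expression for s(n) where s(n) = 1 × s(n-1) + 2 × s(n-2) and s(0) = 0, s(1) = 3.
Recurrence: s(n) = 1 × s(n-1) + 2 × s(n-2), initial: s(0) = 0, s(1) = 3.
Characteristic equation: r² - 1r - 2 = 0, which factors as (r - 2)(r + 1) = 0, so r = 2, -1. General solution s(n) = A·2ⁿ + B·(-1)ⁿ. From s(0) = 0: A + B = 0. From s(1) = 3: 2A - 1B = 3. Solving gives A = 1, B = -1.

s(n) = 2ⁿ - (-1)ⁿ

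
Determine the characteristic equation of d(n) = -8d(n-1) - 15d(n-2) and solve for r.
Substitute d(n) = rⁿ and divide through by rⁿ⁻²: r² + 8r + 15 = 0
Factor: (r + 3)(r + 5) = 0, so r = -3, -5.
General solution: d(n) = A·(-3)ⁿ + B·(-5)ⁿ

Characteristic: r² + 8r + 15 = 0, Roots: r = -3, -5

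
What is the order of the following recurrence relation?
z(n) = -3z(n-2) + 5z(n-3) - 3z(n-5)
The order is the largest lag k for which z(n-k) appears. Here the deepest term is z(n-5), so the order is 5.

Order 5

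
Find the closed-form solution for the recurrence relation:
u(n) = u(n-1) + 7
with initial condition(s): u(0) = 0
Recurrence: u(n) = u(n-1) + 7, initial: u(0) = 0.
Each step adds 7, so u(n) = u(0) + 7n = 7n.

u(n) = 7n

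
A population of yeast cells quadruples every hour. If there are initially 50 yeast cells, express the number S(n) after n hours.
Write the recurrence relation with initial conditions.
Each hour multiplies the count by 4, so the count after n hours depends only on the count after n-1 hours: S(n) = 4 × S(n-1). The starting count gives S(0) = 50.
Unrolling n times gives the closed form S(n) = 50 × 4ⁿ.

S(n) = 4 × S(n-1), S(0) = 50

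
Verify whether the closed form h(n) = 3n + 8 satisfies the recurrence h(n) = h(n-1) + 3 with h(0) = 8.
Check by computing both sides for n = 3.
From the recurrence with h(0) = 8:
  h(0) = 8, h(1) = 11, h(2) = 14, h(3) = 17
  so the recurrence gives h(3) = 17.
From the proposed closed form h(n) = 3n + 8:
  h(3) = 17.
Both sides give 17 at n = 3, and the initial condition(s) match, so the closed form is consistent.

Yes, the closed form is correct.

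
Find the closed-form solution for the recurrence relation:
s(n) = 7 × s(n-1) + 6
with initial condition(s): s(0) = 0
Recurrence: s(n) = 7 × s(n-1) + 6, initial: s(0) = 0.
Try s(n) = A·7ⁿ + C. Substituting: A·7ⁿ + C = 7(A·7ⁿ⁻¹ + C) + 6 = A·7ⁿ + 7C + 6, so C = 7C + 6, giving C = -1. Then s(0) = A - 1 = 0 gives A = 1.

s(n) = 7ⁿ - 1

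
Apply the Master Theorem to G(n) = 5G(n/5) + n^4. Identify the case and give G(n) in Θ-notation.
Master Theorem template: G(n) = a·G(n/b) + f(n).
Here: a=5, b=5, f(n)=n^4
Compute log_b(a) = log_5(5) = 1.
f(n) = n^4 = Ω(n^(1+ε)) with ε = 3, and the regularity condition holds (a·f(n/b) = (a/b^4)·f(n) with a/b^4 = 5^-3 < 1). Case 3: G(n) = Θ(f(n)) = Θ(n^4).

Case 3: G(n) = Θ(n^4)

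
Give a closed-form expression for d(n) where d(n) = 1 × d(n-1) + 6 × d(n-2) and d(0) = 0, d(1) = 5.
Recurrence: d(n) = 1 × d(n-1) + 6 × d(n-2), initial: d(0) = 0, d(1) = 5.
Characteristic equation: r² - 1r - 6 = 0, which factors as (r - 3)(r + 2) = 0, so r = 3, -2. General solution d(n) = A·3ⁿ + B·(-2)ⁿ. From d(0) = 0: A + B = 0. From d(1) = 5: 3A - 2B = 5. Solving gives A = 1, B = -1.

d(n) = 3ⁿ - (-2)ⁿ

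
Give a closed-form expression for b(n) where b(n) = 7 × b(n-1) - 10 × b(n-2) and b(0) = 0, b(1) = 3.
Recurrence: b(n) = 7 × b(n-1) - 10 × b(n-2), initial: b(0) = 0, b(1) = 3.
Characteristic equation: r² - 7r + 10 = 0, which factors as (r - 5)(r - 2) = 0, so r = 5, 2. General solution b(n) = A·5ⁿ + B·2ⁿ. From b(0) = 0: A + B = 0. From b(1) = 3: 5A + 2B = 3. Solving gives A = 1, B = -1.

b(n) = 5ⁿ - 2ⁿ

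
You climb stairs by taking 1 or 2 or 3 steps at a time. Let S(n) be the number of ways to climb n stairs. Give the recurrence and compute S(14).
Condition on the size of the last step (1 to 3): before it there were n-1, …, n-3 stairs climbed, and these cases are disjoint, so S(n) = S(n-1) + S(n-2) + S(n-3) (order-3 linear recurrence).
Initial conditions by direct count (compositions of i into parts ≤ 3): S(1) = 1; S(2) = 2; S(3) = 4.
Iterating the recurrence: S(4) = 7, S(5) = 13, S(6) = 24, S(7) = 44, S(8) = 81, S(9) = 149, S(10) = 274, S(11) = 504, S(12) = 927, S(13) = 1705, S(14) = 3136.

S(n) = S(n-1) + S(n-2) + S(n-3), S(1) = 1, S(2) = 2, S(3) = 4; S(14) = 3136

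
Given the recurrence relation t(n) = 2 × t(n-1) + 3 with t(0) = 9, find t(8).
Computing step by step:
t(0) = 9
t(1) = 2 × 9 + 3 = 21
t(2) = 2 × 21 + 3 = 45
t(3) = 2 × 45 + 3 = 93
t(4) = 2 × 93 + 3 = 189
t(5) = 2 × 189 + 3 = 381
t(6) = 2 × 381 + 3 = 765
t(7) = 2 × 765 + 3 = 1533
t(8) = 2 × 1533 + 3 = 3069

3069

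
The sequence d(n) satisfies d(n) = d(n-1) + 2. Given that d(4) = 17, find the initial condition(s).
d(4) = d(0) + 4·2, so d(0) = 17 - 8 = 9.

d(0) = 9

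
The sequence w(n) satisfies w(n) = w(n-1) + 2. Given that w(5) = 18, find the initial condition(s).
w(5) = w(0) + 5·2, so w(0) = 18 - 10 = 8.

w(0) = 8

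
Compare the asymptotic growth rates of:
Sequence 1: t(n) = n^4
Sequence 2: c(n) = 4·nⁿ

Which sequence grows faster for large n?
Comparing growth rates:
Growth-rate hierarchy: log n ≺ any polynomial ≺ any exponential cⁿ (c>1) ≺ n! ≺ nⁿ.
super-exponential nⁿ dominates polynomial degree 4 asymptotically.

c(n) grows faster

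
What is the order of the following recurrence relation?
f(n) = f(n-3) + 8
The order is the largest lag k for which f(n-k) appears. Here the deepest term is f(n-3) (the 8 term is non-homogeneous and does not affect the order), so the order is 3.

Order 3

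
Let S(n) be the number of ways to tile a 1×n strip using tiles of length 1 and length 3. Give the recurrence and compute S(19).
Condition on the last tile: it has length 1 (leaving a 1×(n-1) strip) or length 3 (leaving a 1×(n-3) strip), so S(n) = S(n-1) + S(n-3) (order-3 linear recurrence).
For 0 ≤ i < 3 only unit tiles fit, so S(i) = 1.
Iterating the recurrence: S(3) = 2, S(4) = 3, S(5) = 4, S(6) = 6, S(7) = 9, S(8) = 13, S(9) = 19, S(10) = 28, S(11) = 41, S(12) = 60, S(13) = 88, S(14) = 129, S(15) = 189, S(16) = 277, S(17) = 406, S(18) = 595, S(19) = 872.

S(n) = S(n-1) + S(n-3), with S(i) = 1 for 0 ≤ i < 3; S(19) = 872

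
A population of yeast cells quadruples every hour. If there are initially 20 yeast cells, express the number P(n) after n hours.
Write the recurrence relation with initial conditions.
Each hour multiplies the count by 4, so the count after n hours depends only on the count after n-1 hours: P(n) = 4 × P(n-1). The starting count gives P(0) = 20.
Unrolling n times gives the closed form P(n) = 20 × 4ⁿ.

P(n) = 4 × P(n-1), P(0) = 20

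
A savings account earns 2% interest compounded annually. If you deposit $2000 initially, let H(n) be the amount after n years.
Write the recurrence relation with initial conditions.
Each year the balance grows by 2%, i.e. is multiplied by 1 + 2/100 = 1.02, so H(n) = 1.02 × H(n-1). The initial deposit gives H(0) = 2000.
Unrolling gives the closed form H(n) = 2000 × (1.02)ⁿ.

H(n) = 1.02 × H(n-1), H(0) = 2000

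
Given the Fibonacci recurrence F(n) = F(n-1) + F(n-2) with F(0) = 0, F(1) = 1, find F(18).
Computing the sequence terms:
0, 1, 1, 2, 3, 5, 8, 13, 21, 34, 55, 89, 144, 233, 377, 610, 987, 1597, 2584

2584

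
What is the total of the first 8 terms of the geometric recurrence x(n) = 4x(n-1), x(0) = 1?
Computing the sequence terms: 1, 4, 16, 64, 256, 1024, 4096, 16384
Adding these values together:

21845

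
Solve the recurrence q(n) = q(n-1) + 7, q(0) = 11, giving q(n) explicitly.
Recurrence: q(n) = q(n-1) + 7, initial: q(0) = 11.
Each step adds 7, so q(n) = q(0) + 7n = 7n + 11.

q(n) = 7n + 11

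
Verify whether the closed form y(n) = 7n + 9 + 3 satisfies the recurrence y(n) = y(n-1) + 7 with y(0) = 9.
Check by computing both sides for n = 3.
From the recurrence with y(0) = 9:
  y(0) = 9, y(1) = 16, y(2) = 23, y(3) = 30
  so the recurrence gives y(3) = 30.
From the proposed closed form y(n) = 7n + 9 + 3:
  y(3) = 33.
The recurrence gives 30 but the closed form gives 33, so the closed form does not satisfy the recurrence.

No, the closed form is incorrect.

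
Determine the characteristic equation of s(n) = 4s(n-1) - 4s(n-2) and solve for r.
Substitute s(n) = rⁿ and divide through by rⁿ⁻²: r² - 4r + 4 = 0
Factor: (r - 2)² = 0, so r = 2 (double root).
General solution: s(n) = (A + Bn)·2ⁿ

Characteristic: r² - 4r + 4 = 0, Roots: r = 2 (double root)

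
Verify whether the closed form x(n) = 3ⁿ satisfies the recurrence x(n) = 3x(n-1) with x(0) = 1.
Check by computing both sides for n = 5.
From the recurrence with x(0) = 1:
  x(0) = 1, x(1) = 3, x(2) = 9, x(3) = 27, x(4) = 81, x(5) = 243
  so the recurrence gives x(5) = 243.
From the proposed closed form x(n) = 3ⁿ:
  x(5) = 243.
Both sides give 243 at n = 5, and the initial condition(s) match, so the closed form is consistent.

Yes, the closed form is correct.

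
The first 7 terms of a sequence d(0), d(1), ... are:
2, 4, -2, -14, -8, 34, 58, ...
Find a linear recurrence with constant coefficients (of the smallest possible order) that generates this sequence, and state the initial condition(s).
Look for the lowest-order linear relation among consecutive terms.
Observation: d(n) - 1·d(n-1) - (-3)·d(n-2) = 0 holds for the shown terms, and no order-1 relation d(n) = α·d(n-1) + β fits.
Check at n=3: 1·-2 + (-3)·4 = -14. ✓

d(n) = d(n-1) - 3d(n-2), d(0) = 2, d(1) = 4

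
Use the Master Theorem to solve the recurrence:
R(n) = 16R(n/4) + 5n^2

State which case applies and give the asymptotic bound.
Master Theorem template: R(n) = a·R(n/b) + f(n).
Here: a=16, b=4, f(n)=5n^2
Compute log_b(a) = log_4(16) = 2.
f(n) = 5n^2 = Θ(n^2). Case 2: R(n) = Θ(n^2 log n).

Case 2: R(n) = Θ(n^2 log n)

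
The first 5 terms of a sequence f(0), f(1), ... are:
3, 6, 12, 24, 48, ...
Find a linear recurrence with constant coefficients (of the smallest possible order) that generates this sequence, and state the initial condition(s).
Look for the lowest-order linear relation among consecutive terms.
Observation: each term is 2× the previous.
Check at n=2: 2·6 = 12. ✓

f(n) = 2 × f(n-1), f(0) = 3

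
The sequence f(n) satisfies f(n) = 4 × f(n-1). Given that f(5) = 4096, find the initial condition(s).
In general f(n) = 4ⁿ · f(0). At n = 5: f(0) = f(5) / 4^5 = 4096 / 1024 = 4.

f(0) = 4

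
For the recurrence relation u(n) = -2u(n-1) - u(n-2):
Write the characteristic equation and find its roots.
Substitute u(n) = rⁿ and divide through by rⁿ⁻²: r² + 2r + 1 = 0
Factor: (r + 1)² = 0, so r = -1 (double root).
General solution: u(n) = (A + Bn)·(-1)ⁿ

Characteristic: r² + 2r + 1 = 0, Roots: r = -1 (double root)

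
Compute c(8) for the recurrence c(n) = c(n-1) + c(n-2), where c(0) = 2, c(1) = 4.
Computing the sequence terms:
2, 4, 6, 10, 16, 26, 42, 68, 110

110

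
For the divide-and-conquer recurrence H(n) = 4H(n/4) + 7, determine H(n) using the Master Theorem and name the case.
Master Theorem template: H(n) = a·H(n/b) + f(n).
Here: a=4, b=4, f(n)=7
Compute log_b(a) = log_4(4) = 1.
f(n) = 7 = O(n^(1-ε)) with ε = 1. Case 1: H(n) = Θ(n^log_b(a)) = Θ(n).

Case 1: H(n) = Θ(n)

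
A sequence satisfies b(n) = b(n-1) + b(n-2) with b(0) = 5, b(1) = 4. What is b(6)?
Computing the sequence terms:
5, 4, 9, 13, 22, 35, 57

57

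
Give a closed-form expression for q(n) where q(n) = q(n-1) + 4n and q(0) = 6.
Recurrence: q(n) = q(n-1) + 4n, initial: q(0) = 6.
Telescoping: q(n) = q(0) + 4·Σᵢ₌₁ⁿ i = 6 + 4·n(n+1)/2.

q(n) = 4·n(n+1)/2 + 6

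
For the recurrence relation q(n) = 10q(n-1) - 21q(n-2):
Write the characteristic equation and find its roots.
Substitute q(n) = rⁿ and divide through by rⁿ⁻²: r² - 10r + 21 = 0
Factor: (r - 3)(r - 7) = 0, so r = 3, 7.
General solution: q(n) = A·3ⁿ + B·7ⁿ

Characteristic: r² - 10r + 21 = 0, Roots: r = 3, 7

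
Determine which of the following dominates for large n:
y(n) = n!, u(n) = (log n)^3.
Comparing growth rates:
Growth-rate hierarchy: log n ≺ any polynomial ≺ any exponential cⁿ (c>1) ≺ n! ≺ nⁿ.
factorial dominates polylogarithmic (log n)^3 asymptotically.

y(n) grows faster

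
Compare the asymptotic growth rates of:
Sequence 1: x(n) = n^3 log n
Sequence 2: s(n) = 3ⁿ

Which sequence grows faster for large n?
Comparing growth rates:
Growth-rate hierarchy: log n ≺ any polynomial ≺ any exponential cⁿ (c>1) ≺ n! ≺ nⁿ.
exponential base 3 dominates polynomial degree 3 (with log factor) asymptotically.

s(n) grows faster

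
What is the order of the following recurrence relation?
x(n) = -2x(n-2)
The order is the largest lag k for which x(n-k) appears. Here the deepest term is x(n-2), so the order is 2.

Order 2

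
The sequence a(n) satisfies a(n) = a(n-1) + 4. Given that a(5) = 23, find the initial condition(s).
a(5) = a(0) + 5·4, so a(0) = 23 - 20 = 3.

a(0) = 3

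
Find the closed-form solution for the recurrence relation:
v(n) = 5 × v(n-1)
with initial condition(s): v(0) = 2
Recurrence: v(n) = 5 × v(n-1), initial: v(0) = 2.
Each term is 5 times the previous, so this is geometric with ratio 5. After n steps: v(n) = v(0)·5ⁿ = 2·5ⁿ.

v(n) = 2·5ⁿ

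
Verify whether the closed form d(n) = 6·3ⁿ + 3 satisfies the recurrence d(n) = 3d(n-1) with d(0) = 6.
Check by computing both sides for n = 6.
From the recurrence with d(0) = 6:
  d(0) = 6, d(1) = 18, d(2) = 54, d(3) = 162, d(4) = 486, d(5) = 1458, d(6) = 4374
  so the recurrence gives d(6) = 4374.
From the proposed closed form d(n) = 6·3ⁿ + 3:
  d(6) = 4377.
The recurrence gives 4374 but the closed form gives 4377, so the closed form does not satisfy the recurrence.

No, the closed form is incorrect.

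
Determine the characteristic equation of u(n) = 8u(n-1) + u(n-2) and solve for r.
Substitute u(n) = rⁿ and divide through by rⁿ⁻²: r² - 8r - 1 = 0
Discriminant: 8² + 4·1 = 68, not a perfect square, so by the quadratic formula r = (8 ± √68)/2.
General solution: u(n) = A·r₁ⁿ + B·r₂ⁿ where r₁,r₂ = (8 ± √68)/2

Characteristic: r² - 8r - 1 = 0, Roots: r = (8 ± √68)/2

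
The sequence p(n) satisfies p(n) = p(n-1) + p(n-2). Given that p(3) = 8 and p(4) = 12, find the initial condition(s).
Work backwards using p(k) = p(k+2) - p(k+1):
p(2) = p(4) - p(3) = 12 - 8 = 4
p(1) = p(3) - p(2) = 8 - 4 = 4
p(0) = p(2) - p(1) = 4 - 4 = 0

p(0) = 0, p(1) = 4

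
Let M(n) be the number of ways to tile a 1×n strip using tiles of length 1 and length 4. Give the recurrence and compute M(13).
Condition on the last tile: it has length 1 (leaving a 1×(n-1) strip) or length 4 (leaving a 1×(n-4) strip), so M(n) = M(n-1) + M(n-4) (order-4 linear recurrence).
For 0 ≤ i < 4 only unit tiles fit, so M(i) = 1.
Iterating the recurrence: M(4) = 2, M(5) = 3, M(6) = 4, M(7) = 5, M(8) = 7, M(9) = 10, M(10) = 14, M(11) = 19, M(12) = 26, M(13) = 36.

M(n) = M(n-1) + M(n-4), with M(i) = 1 for 0 ≤ i < 4; M(13) = 36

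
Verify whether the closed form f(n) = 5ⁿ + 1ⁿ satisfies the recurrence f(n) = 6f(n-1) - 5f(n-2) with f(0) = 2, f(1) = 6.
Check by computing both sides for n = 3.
From the recurrence with f(0) = 2, f(1) = 6:
  f(0) = 2, f(1) = 6, f(2) = 26, f(3) = 126
  so the recurrence gives f(3) = 126.
From the proposed closed form f(n) = 5ⁿ + 1ⁿ:
  f(3) = 126.
Both sides give 126 at n = 3, and the initial condition(s) match, so the closed form is consistent.

Yes, the closed form is correct.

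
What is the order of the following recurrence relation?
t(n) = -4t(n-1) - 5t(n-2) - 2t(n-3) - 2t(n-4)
The order is the largest lag k for which t(n-k) appears. Here the deepest term is t(n-4), so the order is 4.

Order 4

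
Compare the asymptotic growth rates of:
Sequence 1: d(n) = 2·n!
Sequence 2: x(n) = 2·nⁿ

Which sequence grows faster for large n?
Comparing growth rates:
Growth-rate hierarchy: log n ≺ any polynomial ≺ any exponential cⁿ (c>1) ≺ n! ≺ nⁿ.
super-exponential nⁿ dominates factorial asymptotically.

x(n) grows faster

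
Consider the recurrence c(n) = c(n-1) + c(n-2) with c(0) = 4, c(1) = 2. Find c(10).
Computing the sequence terms:
4, 2, 6, 8, 14, 22, 36, 58, 94, 152, 246

246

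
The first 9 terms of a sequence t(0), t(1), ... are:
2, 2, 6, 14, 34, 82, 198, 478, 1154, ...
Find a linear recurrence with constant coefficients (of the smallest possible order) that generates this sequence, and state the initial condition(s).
Look for the lowest-order linear relation among consecutive terms.
Observation: t(n) - 2·t(n-1) - (1)·t(n-2) = 0 holds for the shown terms, and no order-1 relation t(n) = α·t(n-1) + β fits.
Check at n=3: 2·6 + (1)·2 = 14. ✓

t(n) = 2t(n-1) + t(n-2), t(0) = 2, t(1) = 2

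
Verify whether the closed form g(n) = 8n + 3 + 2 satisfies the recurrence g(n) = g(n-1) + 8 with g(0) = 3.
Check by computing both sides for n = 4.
From the recurrence with g(0) = 3:
  g(0) = 3, g(1) = 11, g(2) = 19, g(3) = 27, g(4) = 35
  so the recurrence gives g(4) = 35.
From the proposed closed form g(n) = 8n + 3 + 2:
  g(4) = 37.
The recurrence gives 35 but the closed form gives 37, so the closed form does not satisfy the recurrence.

No, the closed form is incorrect.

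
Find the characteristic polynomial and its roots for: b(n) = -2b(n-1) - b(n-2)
Substitute b(n) = rⁿ and divide through by rⁿ⁻²: r² + 2r + 1 = 0
Factor: (r + 1)² = 0, so r = -1 (double root).
General solution: b(n) = (A + Bn)·(-1)ⁿ

Characteristic: r² + 2r + 1 = 0, Roots: r = -1 (double root)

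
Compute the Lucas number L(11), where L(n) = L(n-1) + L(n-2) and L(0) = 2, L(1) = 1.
Computing the sequence terms:
2, 1, 3, 4, 7, 11, 18, 29, 47, 76, 123, 199

199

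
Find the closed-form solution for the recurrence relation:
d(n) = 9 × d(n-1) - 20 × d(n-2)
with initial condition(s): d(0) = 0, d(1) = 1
Recurrence: d(n) = 9 × d(n-1) - 20 × d(n-2), initial: d(0) = 0, d(1) = 1.
Characteristic equation: r² - 9r + 20 = 0, which factors as (r - 5)(r - 4) = 0, so r = 5, 4. General solution d(n) = A·5ⁿ + B·4ⁿ. From d(0) = 0: A + B = 0. From d(1) = 1: 5A + 4B = 1. Solving gives A = 1, B = -1.

d(n) = 5ⁿ - 4ⁿ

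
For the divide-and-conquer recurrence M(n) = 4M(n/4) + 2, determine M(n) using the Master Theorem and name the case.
Master Theorem template: M(n) = a·M(n/b) + f(n).
Here: a=4, b=4, f(n)=2
Compute log_b(a) = log_4(4) = 1.
f(n) = 2 = O(n^(1-ε)) with ε = 1. Case 1: M(n) = Θ(n^log_b(a)) = Θ(n).

Case 1: M(n) = Θ(n)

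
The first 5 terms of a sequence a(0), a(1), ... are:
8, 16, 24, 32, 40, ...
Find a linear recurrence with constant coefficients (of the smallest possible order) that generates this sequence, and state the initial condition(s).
Look for the lowest-order linear relation among consecutive terms.
Observation: consecutive differences are constant (= 8).
Check at n=2: 1·16 + 8 = 24. ✓

a(n) = a(n-1) + 8, a(0) = 8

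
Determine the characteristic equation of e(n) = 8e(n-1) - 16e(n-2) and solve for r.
Substitute e(n) = rⁿ and divide through by rⁿ⁻²: r² - 8r + 16 = 0
Factor: (r - 4)² = 0, so r = 4 (double root).
General solution: e(n) = (A + Bn)·4ⁿ

Characteristic: r² - 8r + 16 = 0, Roots: r = 4 (double root)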